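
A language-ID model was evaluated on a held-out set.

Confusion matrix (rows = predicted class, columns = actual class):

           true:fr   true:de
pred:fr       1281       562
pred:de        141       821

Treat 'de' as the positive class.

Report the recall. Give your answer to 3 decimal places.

0.594

Recall = TP/(TP+FN) = 821/(821+562) = 821/1383 = 0.594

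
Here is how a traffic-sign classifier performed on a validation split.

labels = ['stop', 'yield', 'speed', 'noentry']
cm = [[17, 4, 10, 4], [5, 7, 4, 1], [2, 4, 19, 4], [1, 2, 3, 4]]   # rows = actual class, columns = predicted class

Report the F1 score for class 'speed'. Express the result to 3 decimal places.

0.585

Take TP from the diagonal, FP from the rest of the 'speed' prediction marginal, FN from the rest of the 'speed' actual marginal.
F1 score = 2·TP/(2·TP+FP+FN).
speed: TP=19, FP=10+4+3=17, FN=2+4+4=10 → 38/65 = 0.5846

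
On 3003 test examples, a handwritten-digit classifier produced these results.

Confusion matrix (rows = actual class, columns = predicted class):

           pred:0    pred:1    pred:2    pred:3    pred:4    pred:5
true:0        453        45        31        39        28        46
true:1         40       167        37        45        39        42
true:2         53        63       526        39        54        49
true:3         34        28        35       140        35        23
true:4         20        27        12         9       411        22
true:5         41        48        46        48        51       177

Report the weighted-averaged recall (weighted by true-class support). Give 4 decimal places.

0.6240

Per-class recall (TP/(TP+FN)):
  0: TP=453, FN=45+31+39+28+46=189 → 453/642 = 0.70561
  1: TP=167, FN=40+37+45+39+42=203 → 167/370 = 0.45135
  2: TP=526, FN=53+63+39+54+49=258 → 526/784 = 0.67092
  3: TP=140, FN=34+28+35+35+23=155 → 140/295 = 0.47458
  4: TP=411, FN=20+27+12+9+22=90 → 411/501 = 0.82036
  5: TP=177, FN=41+48+46+48+51=234 → 177/411 = 0.43066
Weighted-recall = Σ (supportᵢ/N)·recallᵢ with N=3003: (642/3003)·0.70561 + (370/3003)·0.45135 + (784/3003)·0.67092 + (295/3003)·0.47458 + (501/3003)·0.82036 + (411/3003)·0.43066 = 0.6240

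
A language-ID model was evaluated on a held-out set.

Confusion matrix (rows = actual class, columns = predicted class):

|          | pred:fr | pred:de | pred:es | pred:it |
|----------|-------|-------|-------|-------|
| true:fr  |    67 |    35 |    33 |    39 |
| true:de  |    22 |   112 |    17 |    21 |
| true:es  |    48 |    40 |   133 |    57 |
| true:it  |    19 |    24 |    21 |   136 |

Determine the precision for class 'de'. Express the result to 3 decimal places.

0.531

Treat 'de' as positive and all other classes as negative.
precision = TP/(TP+FP).
de: TP=112, FP=35+40+24=99 → 112/211 = 0.5308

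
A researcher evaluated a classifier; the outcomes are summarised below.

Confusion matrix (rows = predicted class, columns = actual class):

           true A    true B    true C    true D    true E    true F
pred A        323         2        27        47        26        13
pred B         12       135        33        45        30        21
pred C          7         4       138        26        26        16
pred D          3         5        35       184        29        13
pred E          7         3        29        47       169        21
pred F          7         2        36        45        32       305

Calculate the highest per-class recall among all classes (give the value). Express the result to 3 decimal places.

0.900

Per-class recall (TP/(TP+FN)):
  A: TP=323, FN=12+7+3+7+7=36 → 323/359 = 0.8997
  B: TP=135, FN=2+4+5+3+2=16 → 135/151 = 0.8940
  C: TP=138, FN=27+33+35+29+36=160 → 138/298 = 0.4631
  D: TP=184, FN=47+45+26+47+45=210 → 184/394 = 0.4670
  E: TP=169, FN=26+30+26+29+32=143 → 169/312 = 0.5417
  F: TP=305, FN=13+21+16+13+21=84 → 305/389 = 0.7841
Highest is class 'A' with recall = 0.900.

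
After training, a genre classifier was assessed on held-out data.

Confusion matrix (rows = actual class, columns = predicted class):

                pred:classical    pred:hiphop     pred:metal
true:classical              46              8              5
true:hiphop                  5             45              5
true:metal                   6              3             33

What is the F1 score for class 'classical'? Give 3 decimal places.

0.793

Treat 'classical' as positive and all other classes as negative.
F1 score = 2·TP/(2·TP+FP+FN).
classical: TP=46, FP=5+6=11, FN=8+5=13 → 92/116 = 0.7931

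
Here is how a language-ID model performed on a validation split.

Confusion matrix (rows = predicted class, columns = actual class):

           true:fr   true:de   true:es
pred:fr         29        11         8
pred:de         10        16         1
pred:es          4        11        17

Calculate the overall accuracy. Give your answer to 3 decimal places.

Accuracy = trace / total = (29+16+17=62) / 107 = 62/107 = 0.579

0.579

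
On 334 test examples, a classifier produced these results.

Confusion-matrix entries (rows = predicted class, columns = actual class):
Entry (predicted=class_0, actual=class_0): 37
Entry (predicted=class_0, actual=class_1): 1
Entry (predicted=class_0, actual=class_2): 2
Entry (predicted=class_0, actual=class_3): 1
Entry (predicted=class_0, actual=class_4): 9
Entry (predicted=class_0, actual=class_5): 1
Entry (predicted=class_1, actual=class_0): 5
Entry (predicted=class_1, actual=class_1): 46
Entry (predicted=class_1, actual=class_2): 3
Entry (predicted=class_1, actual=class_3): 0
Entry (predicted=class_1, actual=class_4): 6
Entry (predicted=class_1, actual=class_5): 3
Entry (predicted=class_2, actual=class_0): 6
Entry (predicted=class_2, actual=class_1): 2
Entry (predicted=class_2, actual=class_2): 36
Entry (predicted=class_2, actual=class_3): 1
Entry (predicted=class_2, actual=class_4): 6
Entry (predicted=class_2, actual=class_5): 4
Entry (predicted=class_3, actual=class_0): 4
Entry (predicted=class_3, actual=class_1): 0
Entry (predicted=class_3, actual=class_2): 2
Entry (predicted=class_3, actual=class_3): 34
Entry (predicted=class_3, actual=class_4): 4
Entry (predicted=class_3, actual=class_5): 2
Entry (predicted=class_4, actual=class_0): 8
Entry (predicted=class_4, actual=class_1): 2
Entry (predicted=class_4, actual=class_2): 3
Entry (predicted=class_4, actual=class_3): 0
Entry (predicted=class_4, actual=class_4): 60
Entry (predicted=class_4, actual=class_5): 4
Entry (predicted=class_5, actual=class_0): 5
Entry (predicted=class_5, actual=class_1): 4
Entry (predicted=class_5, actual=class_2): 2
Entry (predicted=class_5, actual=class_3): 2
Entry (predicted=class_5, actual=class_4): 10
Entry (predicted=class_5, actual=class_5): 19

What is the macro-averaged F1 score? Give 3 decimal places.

Per-class F1 score (2·TP/(2·TP+FP+FN)):
  class_0: TP=37, FP=1+2+1+9+1=14, FN=5+6+4+8+5=28 → 74/116 = 0.6379
  class_1: TP=46, FP=5+3+0+6+3=17, FN=1+2+0+2+4=9 → 92/118 = 0.7797
  class_2: TP=36, FP=6+2+1+6+4=19, FN=2+3+2+3+2=12 → 72/103 = 0.6990
  class_3: TP=34, FP=4+0+2+4+2=12, FN=1+0+1+0+2=4 → 68/84 = 0.8095
  class_4: TP=60, FP=8+2+3+0+4=17, FN=9+6+6+4+10=35 → 120/172 = 0.6977
  class_5: TP=19, FP=5+4+2+2+10=23, FN=1+3+4+2+4=14 → 38/75 = 0.5067
Macro-F1 score = mean = (0.6379 + 0.7797 + 0.6990 + 0.8095 + 0.6977 + 0.5067) / 6 = 0.688

0.688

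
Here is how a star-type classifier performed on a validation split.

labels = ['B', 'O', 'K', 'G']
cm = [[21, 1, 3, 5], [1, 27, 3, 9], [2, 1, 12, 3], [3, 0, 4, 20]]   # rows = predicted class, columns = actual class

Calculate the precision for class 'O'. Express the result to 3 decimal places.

Take TP from the diagonal, FP from the rest of the 'O' prediction marginal, FN from the rest of the 'O' actual marginal.
precision = TP/(TP+FP).
O: TP=27, FP=1+3+9=13 → 27/40 = 0.6750

0.675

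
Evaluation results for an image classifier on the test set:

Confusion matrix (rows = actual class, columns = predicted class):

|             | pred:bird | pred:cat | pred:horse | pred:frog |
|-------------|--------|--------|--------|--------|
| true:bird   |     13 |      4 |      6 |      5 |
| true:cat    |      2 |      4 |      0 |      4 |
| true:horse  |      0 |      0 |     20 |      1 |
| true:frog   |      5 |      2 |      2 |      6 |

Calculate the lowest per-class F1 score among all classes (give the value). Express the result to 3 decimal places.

Per-class F1 score (2·TP/(2·TP+FP+FN)):
  bird: TP=13, FP=2+0+5=7, FN=4+6+5=15 → 26/48 = 0.5417
  cat: TP=4, FP=4+0+2=6, FN=2+0+4=6 → 8/20 = 0.4000
  horse: TP=20, FP=6+0+2=8, FN=0+0+1=1 → 40/49 = 0.8163
  frog: TP=6, FP=5+4+1=10, FN=5+2+2=9 → 12/31 = 0.3871
Lowest is class 'frog' with F1 score = 0.387.

0.387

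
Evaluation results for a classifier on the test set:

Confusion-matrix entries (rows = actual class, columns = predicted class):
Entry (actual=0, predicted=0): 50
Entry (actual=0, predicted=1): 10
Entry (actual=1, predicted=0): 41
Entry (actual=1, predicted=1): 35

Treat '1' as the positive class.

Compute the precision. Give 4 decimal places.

Precision = TP/(TP+FP) = 35/(35+10) = 35/45 = 0.7778

0.7778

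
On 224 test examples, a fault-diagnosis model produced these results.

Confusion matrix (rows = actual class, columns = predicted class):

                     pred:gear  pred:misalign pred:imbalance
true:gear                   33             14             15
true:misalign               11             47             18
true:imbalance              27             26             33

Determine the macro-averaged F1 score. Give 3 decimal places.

Per-class F1 score (2·TP/(2·TP+FP+FN)):
  gear: TP=33, FP=11+27=38, FN=14+15=29 → 66/133 = 0.4962
  misalign: TP=47, FP=14+26=40, FN=11+18=29 → 94/163 = 0.5767
  imbalance: TP=33, FP=15+18=33, FN=27+26=53 → 66/152 = 0.4342
Macro-F1 score = mean = (0.4962 + 0.5767 + 0.4342) / 3 = 0.502

0.502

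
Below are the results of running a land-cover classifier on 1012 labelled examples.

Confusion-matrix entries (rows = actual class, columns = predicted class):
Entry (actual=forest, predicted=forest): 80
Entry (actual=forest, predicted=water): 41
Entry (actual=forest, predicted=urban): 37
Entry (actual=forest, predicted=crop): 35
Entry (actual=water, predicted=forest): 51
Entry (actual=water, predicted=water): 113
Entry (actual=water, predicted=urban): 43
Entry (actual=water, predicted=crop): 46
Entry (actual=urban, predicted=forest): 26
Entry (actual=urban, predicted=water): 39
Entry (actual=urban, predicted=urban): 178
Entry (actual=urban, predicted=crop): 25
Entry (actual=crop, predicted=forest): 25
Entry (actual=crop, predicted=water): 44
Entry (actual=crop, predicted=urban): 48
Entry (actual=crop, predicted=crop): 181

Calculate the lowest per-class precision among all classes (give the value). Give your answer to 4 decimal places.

0.4396

Per-class precision (TP/(TP+FP)):
  forest: TP=80, FP=51+26+25=102 → 80/182 = 0.43956
  water: TP=113, FP=41+39+44=124 → 113/237 = 0.47679
  urban: TP=178, FP=37+43+48=128 → 178/306 = 0.58170
  crop: TP=181, FP=35+46+25=106 → 181/287 = 0.63066
Lowest is class 'forest' with precision = 0.4396.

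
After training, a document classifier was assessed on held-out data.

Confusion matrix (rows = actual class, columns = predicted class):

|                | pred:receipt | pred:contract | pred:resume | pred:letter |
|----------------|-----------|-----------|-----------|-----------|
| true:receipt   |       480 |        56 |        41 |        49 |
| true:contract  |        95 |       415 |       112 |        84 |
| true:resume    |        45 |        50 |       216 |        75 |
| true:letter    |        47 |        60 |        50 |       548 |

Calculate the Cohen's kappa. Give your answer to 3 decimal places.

0.574

Observed agreement pₒ = trace/N = 1659/2423 = 0.6847
Expected agreement pₑ = Σ (rowᵢ·colᵢ)/N² = (626·667 + 706·581 + 386·419 + 705·756)/2423² = 0.2593
κ = (pₒ − pₑ)/(1 − pₑ) = (0.6847 − 0.2593)/(1 − 0.2593) = 0.574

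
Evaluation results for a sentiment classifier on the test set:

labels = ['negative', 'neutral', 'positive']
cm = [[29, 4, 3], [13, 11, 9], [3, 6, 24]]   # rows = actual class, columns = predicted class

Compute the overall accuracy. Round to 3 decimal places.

0.627

Accuracy = trace / total = (29+11+24=64) / 102 = 64/102 = 0.627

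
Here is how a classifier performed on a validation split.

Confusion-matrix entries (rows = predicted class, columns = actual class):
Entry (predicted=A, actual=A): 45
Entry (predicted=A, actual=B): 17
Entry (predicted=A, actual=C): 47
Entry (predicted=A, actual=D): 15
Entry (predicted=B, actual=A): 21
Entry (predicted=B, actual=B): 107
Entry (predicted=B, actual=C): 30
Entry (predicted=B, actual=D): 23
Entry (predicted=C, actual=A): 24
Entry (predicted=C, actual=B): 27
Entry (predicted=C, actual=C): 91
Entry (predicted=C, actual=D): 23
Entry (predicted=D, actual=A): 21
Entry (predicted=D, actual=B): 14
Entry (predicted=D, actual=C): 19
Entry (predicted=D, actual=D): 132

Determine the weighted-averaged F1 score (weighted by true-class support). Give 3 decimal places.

Per-class F1 score (2·TP/(2·TP+FP+FN)):
  A: TP=45, FP=17+47+15=79, FN=21+24+21=66 → 90/235 = 0.3830
  B: TP=107, FP=21+30+23=74, FN=17+27+14=58 → 214/346 = 0.6185
  C: TP=91, FP=24+27+23=74, FN=47+30+19=96 → 182/352 = 0.5170
  D: TP=132, FP=21+14+19=54, FN=15+23+23=61 → 264/379 = 0.6966
Weighted-F1 score = Σ (supportᵢ/N)·F1 scoreᵢ with N=656: (111/656)·0.3830 + (165/656)·0.6185 + (187/656)·0.5170 + (193/656)·0.6966 = 0.573

0.573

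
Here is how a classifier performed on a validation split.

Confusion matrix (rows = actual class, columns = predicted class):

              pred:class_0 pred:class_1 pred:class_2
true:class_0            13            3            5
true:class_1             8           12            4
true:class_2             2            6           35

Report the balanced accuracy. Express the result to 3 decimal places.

0.644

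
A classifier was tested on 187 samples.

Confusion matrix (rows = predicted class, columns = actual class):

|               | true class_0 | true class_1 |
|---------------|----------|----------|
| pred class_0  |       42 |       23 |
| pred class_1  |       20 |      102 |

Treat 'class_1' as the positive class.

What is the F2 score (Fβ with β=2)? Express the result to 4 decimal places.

Fβ = (1+β²)·TP / ((1+β²)·TP + β²·FN + FP), with β²=4
= 5·102 / (5·102 + 4·23 + 20) = 0.8199

0.8199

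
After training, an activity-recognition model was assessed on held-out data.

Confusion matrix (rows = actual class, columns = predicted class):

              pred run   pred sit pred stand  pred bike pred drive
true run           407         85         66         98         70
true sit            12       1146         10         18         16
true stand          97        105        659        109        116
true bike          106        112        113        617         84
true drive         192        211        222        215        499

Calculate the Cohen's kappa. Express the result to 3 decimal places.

0.521

Observed agreement pₒ = trace/N = 3328/5385 = 0.6180
Expected agreement pₑ = Σ (rowᵢ·colᵢ)/N² = (726·814 + 1202·1659 + 1086·1070 + 1032·1057 + 1339·785)/5385² = 0.2031
κ = (pₒ − pₑ)/(1 − pₑ) = (0.6180 − 0.2031)/(1 − 0.2031) = 0.521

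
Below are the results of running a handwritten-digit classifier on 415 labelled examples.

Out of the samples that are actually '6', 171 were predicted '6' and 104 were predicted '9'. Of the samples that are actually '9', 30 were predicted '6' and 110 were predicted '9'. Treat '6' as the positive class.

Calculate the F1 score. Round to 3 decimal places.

0.718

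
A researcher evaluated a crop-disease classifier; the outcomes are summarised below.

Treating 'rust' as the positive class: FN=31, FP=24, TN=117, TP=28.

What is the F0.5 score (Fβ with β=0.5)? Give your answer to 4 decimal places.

0.5243

Fβ = (1+β²)·TP / ((1+β²)·TP + β²·FN + FP), with β²=1/4
= 1.25·28 / (1.25·28 + 0.25·31 + 24) = 0.5243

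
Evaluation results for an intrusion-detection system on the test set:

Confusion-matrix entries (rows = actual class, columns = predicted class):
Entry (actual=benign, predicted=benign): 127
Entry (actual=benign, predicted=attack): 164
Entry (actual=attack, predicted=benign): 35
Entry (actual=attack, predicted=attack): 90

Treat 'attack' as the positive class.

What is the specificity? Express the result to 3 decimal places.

Specificity = TN/(TN+FP) = 127/(127+164) = 0.436

0.436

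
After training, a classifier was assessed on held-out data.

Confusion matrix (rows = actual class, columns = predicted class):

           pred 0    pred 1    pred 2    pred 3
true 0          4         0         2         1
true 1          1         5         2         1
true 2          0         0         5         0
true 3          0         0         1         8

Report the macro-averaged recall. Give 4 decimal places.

0.7540

Per-class recall (TP/(TP+FN)):
  0: TP=4, FN=0+2+1=3 → 4/7 = 0.57143
  1: TP=5, FN=1+2+1=4 → 5/9 = 0.55556
  2: TP=5, FN=0+0+0=0 → 5/5 = 1.00000
  3: TP=8, FN=0+0+1=1 → 8/9 = 0.88889
Macro-recall = mean = (0.57143 + 0.55556 + 1.00000 + 0.88889) / 4 = 0.7540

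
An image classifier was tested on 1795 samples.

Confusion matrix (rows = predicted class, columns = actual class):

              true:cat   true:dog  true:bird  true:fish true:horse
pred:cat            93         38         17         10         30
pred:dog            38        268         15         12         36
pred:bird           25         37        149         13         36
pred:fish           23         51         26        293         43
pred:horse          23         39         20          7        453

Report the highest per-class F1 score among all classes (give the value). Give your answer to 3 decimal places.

Per-class F1 score (2·TP/(2·TP+FP+FN)):
  cat: TP=93, FP=38+17+10+30=95, FN=38+25+23+23=109 → 186/390 = 0.4769
  dog: TP=268, FP=38+15+12+36=101, FN=38+37+51+39=165 → 536/802 = 0.6683
  bird: TP=149, FP=25+37+13+36=111, FN=17+15+26+20=78 → 298/487 = 0.6119
  fish: TP=293, FP=23+51+26+43=143, FN=10+12+13+7=42 → 586/771 = 0.7601
  horse: TP=453, FP=23+39+20+7=89, FN=30+36+36+43=145 → 906/1140 = 0.7947
Highest is class 'horse' with F1 score = 0.795.

0.795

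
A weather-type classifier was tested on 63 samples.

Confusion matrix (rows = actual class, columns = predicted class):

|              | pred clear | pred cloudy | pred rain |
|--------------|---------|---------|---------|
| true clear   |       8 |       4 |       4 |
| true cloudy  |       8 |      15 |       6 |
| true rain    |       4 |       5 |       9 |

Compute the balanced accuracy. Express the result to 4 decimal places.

0.5057

Balanced accuracy = mean of per-class recall.
  clear: recall = 8/16 = 0.50000
  cloudy: recall = 15/29 = 0.51724
  rain: recall = 9/18 = 0.50000
Mean = (0.50000 + 0.51724 + 0.50000) / 3 = 0.5057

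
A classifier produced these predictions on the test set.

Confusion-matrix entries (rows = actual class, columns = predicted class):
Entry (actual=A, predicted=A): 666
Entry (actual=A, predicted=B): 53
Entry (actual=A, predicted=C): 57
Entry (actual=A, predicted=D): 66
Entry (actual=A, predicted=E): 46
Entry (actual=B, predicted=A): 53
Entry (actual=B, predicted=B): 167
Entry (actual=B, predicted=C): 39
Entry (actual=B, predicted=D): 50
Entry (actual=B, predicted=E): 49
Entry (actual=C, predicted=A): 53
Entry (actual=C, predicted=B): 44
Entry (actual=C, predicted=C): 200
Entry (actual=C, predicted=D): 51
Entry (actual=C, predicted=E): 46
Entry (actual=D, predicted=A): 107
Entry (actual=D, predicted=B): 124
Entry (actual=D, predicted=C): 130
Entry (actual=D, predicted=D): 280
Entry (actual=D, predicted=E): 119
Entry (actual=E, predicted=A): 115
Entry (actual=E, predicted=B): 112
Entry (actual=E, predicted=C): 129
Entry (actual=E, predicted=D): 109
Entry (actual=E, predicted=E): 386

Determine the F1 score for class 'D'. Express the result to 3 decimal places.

Take TP from the diagonal, FP from the rest of the 'D' prediction marginal, FN from the rest of the 'D' actual marginal.
F1 score = 2·TP/(2·TP+FP+FN).
D: TP=280, FP=66+50+51+109=276, FN=107+124+130+119=480 → 560/1316 = 0.4255

0.426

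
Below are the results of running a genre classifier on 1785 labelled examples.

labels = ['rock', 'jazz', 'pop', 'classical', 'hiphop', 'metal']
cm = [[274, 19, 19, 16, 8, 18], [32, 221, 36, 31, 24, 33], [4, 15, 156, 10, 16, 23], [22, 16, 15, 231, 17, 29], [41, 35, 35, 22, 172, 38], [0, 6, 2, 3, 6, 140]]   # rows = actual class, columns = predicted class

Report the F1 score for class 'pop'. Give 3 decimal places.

F1 score = 2·TP/(2·TP+FP+FN).
pop: TP=156, FP=19+36+15+35+2=107, FN=4+15+10+16+23=68 → 312/487 = 0.6407

0.641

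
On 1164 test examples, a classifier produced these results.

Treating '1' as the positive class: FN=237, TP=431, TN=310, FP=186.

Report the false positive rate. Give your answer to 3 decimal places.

0.375

FPR = FP/(FP+TN) = 186/(186+310) = 0.375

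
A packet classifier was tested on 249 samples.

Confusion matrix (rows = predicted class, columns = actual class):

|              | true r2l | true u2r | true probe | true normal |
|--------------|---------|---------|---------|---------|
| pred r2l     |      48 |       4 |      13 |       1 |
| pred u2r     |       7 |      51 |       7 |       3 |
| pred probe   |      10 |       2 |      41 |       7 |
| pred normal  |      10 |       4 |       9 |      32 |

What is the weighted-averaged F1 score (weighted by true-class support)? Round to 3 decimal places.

0.689

Per-class F1 score (2·TP/(2·TP+FP+FN)):
  r2l: TP=48, FP=4+13+1=18, FN=7+10+10=27 → 96/141 = 0.6809
  u2r: TP=51, FP=7+7+3=17, FN=4+2+4=10 → 102/129 = 0.7907
  probe: TP=41, FP=10+2+7=19, FN=13+7+9=29 → 82/130 = 0.6308
  normal: TP=32, FP=10+4+9=23, FN=1+3+7=11 → 64/98 = 0.6531
Weighted-F1 score = Σ (supportᵢ/N)·F1 scoreᵢ with N=249: (75/249)·0.6809 + (61/249)·0.7907 + (70/249)·0.6308 + (43/249)·0.6531 = 0.689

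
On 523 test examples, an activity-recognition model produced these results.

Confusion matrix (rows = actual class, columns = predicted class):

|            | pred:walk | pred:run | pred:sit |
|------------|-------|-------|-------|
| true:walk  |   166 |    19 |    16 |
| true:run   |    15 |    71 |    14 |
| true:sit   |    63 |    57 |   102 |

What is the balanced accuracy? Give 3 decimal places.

0.665

Balanced accuracy = mean of per-class recall.
  walk: recall = 166/201 = 0.8259
  run: recall = 71/100 = 0.7100
  sit: recall = 102/222 = 0.4595
Mean = (0.8259 + 0.7100 + 0.4595) / 3 = 0.665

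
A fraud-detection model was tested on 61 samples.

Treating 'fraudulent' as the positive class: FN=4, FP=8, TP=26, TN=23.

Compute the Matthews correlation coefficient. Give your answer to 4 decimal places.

MCC = (TP·TN − FP·FN) / √((TP+FP)(TP+FN)(TN+FP)(TN+FN))
Numerator = 26·23 − 8·4 = 566
Denominator = √(34·30·31·27) = √853740 = 923.9805
MCC = 566 / 923.9805 = 0.6126

0.6126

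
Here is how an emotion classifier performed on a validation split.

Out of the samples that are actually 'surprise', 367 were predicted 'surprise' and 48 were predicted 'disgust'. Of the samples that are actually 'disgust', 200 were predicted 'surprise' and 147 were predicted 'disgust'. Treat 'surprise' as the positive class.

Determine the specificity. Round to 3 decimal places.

0.424

Specificity = TN/(TN+FP) = 147/(147+200) = 0.424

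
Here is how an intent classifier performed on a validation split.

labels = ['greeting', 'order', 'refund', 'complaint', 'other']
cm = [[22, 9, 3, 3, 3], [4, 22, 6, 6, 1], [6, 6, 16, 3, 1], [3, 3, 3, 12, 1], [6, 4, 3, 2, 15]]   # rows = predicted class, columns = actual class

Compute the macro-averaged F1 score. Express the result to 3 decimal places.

Per-class F1 score (2·TP/(2·TP+FP+FN)):
  greeting: TP=22, FP=9+3+3+3=18, FN=4+6+3+6=19 → 44/81 = 0.5432
  order: TP=22, FP=4+6+6+1=17, FN=9+6+3+4=22 → 44/83 = 0.5301
  refund: TP=16, FP=6+6+3+1=16, FN=3+6+3+3=15 → 32/63 = 0.5079
  complaint: TP=12, FP=3+3+3+1=10, FN=3+6+3+2=14 → 24/48 = 0.5000
  other: TP=15, FP=6+4+3+2=15, FN=3+1+1+1=6 → 30/51 = 0.5882
Macro-F1 score = mean = (0.5432 + 0.5301 + 0.5079 + 0.5000 + 0.5882) / 5 = 0.534

0.534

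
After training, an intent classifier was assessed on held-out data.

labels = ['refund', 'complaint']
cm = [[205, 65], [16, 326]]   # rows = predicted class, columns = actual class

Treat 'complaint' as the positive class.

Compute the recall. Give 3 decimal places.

Recall = TP/(TP+FN) = 326/(326+65) = 326/391 = 0.834

0.834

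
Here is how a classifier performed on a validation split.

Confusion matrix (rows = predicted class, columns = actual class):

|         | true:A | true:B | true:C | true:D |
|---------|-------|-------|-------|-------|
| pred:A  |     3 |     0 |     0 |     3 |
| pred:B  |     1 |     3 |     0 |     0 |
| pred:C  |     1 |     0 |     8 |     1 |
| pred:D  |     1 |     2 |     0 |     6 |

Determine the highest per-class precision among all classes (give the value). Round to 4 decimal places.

Per-class precision (TP/(TP+FP)):
  A: TP=3, FP=0+0+3=3 → 3/6 = 0.50000
  B: TP=3, FP=1+0+0=1 → 3/4 = 0.75000
  C: TP=8, FP=1+0+1=2 → 8/10 = 0.80000
  D: TP=6, FP=1+2+0=3 → 6/9 = 0.66667
Highest is class 'C' with precision = 0.8000.

0.8000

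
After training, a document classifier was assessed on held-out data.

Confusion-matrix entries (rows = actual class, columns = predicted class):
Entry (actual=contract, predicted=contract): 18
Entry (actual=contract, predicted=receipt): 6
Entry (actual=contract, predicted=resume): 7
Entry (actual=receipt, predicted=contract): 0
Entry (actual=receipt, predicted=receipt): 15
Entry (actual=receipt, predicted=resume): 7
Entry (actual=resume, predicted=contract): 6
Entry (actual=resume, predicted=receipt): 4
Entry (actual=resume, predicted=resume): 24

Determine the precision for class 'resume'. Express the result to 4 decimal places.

0.6316

precision = TP/(TP+FP).
resume: TP=24, FP=7+7=14 → 24/38 = 0.63158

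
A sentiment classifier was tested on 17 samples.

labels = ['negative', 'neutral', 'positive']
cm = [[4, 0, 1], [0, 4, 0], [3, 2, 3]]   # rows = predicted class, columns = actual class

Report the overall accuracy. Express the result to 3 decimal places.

0.647

Accuracy = trace / total = (4+4+3=11) / 17 = 11/17 = 0.647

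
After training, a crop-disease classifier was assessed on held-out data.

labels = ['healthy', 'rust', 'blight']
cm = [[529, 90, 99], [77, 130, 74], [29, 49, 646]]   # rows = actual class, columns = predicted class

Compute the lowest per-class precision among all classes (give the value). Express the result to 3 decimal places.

Per-class precision (TP/(TP+FP)):
  healthy: TP=529, FP=77+29=106 → 529/635 = 0.8331
  rust: TP=130, FP=90+49=139 → 130/269 = 0.4833
  blight: TP=646, FP=99+74=173 → 646/819 = 0.7888
Lowest is class 'rust' with precision = 0.483.

0.483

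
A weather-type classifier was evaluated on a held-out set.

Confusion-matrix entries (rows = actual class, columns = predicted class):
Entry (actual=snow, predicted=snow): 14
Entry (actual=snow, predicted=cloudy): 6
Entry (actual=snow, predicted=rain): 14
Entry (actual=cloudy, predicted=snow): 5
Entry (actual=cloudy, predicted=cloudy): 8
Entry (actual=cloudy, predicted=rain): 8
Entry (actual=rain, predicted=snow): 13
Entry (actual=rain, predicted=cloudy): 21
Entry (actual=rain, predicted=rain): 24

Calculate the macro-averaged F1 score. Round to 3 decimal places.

0.390

Per-class F1 score (2·TP/(2·TP+FP+FN)):
  snow: TP=14, FP=5+13=18, FN=6+14=20 → 28/66 = 0.4242
  cloudy: TP=8, FP=6+21=27, FN=5+8=13 → 16/56 = 0.2857
  rain: TP=24, FP=14+8=22, FN=13+21=34 → 48/104 = 0.4615
Macro-F1 score = mean = (0.4242 + 0.2857 + 0.4615) / 3 = 0.390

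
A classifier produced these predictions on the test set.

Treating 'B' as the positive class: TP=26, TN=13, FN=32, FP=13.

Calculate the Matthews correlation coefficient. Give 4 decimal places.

-0.0479

MCC = (TP·TN − FP·FN) / √((TP+FP)(TP+FN)(TN+FP)(TN+FN))
Numerator = 26·13 − 13·32 = -78
Denominator = √(39·58·26·45) = √2646540 = 1626.8190
MCC = -78 / 1626.8190 = -0.0479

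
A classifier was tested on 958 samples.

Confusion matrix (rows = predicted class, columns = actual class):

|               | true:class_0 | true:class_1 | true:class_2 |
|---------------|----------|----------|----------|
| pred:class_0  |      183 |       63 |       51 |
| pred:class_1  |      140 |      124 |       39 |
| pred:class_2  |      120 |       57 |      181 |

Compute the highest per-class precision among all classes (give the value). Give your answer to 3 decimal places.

0.616

Per-class precision (TP/(TP+FP)):
  class_0: TP=183, FP=63+51=114 → 183/297 = 0.6162
  class_1: TP=124, FP=140+39=179 → 124/303 = 0.4092
  class_2: TP=181, FP=120+57=177 → 181/358 = 0.5056
Highest is class 'class_0' with precision = 0.616.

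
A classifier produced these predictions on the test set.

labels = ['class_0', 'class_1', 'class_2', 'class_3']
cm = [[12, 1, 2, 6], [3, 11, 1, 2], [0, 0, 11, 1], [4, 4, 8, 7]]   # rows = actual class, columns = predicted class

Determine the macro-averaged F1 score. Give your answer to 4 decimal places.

0.5682

Per-class F1 score (2·TP/(2·TP+FP+FN)):
  class_0: TP=12, FP=3+0+4=7, FN=1+2+6=9 → 24/40 = 0.60000
  class_1: TP=11, FP=1+0+4=5, FN=3+1+2=6 → 22/33 = 0.66667
  class_2: TP=11, FP=2+1+8=11, FN=0+0+1=1 → 22/34 = 0.64706
  class_3: TP=7, FP=6+2+1=9, FN=4+4+8=16 → 14/39 = 0.35897
Macro-F1 score = mean = (0.60000 + 0.66667 + 0.64706 + 0.35897) / 4 = 0.5682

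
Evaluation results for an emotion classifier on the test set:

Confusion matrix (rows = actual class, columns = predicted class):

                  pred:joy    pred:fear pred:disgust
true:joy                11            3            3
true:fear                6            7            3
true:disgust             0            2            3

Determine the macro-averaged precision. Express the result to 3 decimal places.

0.521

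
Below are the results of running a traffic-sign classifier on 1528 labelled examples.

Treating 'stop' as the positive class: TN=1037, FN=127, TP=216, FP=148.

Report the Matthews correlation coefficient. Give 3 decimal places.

MCC = (TP·TN − FP·FN) / √((TP+FP)(TP+FN)(TN+FP)(TN+FN))
Numerator = 216·1037 − 148·127 = 205196
Denominator = √(364·343·1185·1164) = √172213357680 = 414985.9729
MCC = 205196 / 414985.9729 = 0.494

0.494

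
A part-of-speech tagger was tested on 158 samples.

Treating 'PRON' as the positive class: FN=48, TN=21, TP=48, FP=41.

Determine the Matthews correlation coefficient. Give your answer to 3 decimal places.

MCC = (TP·TN − FP·FN) / √((TP+FP)(TP+FN)(TN+FP)(TN+FN))
Numerator = 48·21 − 41·48 = -960
Denominator = √(89·96·62·69) = √36551232 = 6045.7615
MCC = -960 / 6045.7615 = -0.159

-0.159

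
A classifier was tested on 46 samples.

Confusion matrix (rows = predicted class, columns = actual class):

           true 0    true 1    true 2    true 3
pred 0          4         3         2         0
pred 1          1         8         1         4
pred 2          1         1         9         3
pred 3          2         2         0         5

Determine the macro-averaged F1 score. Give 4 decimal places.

0.5526

Per-class F1 score (2·TP/(2·TP+FP+FN)):
  0: TP=4, FP=3+2+0=5, FN=1+1+2=4 → 8/17 = 0.47059
  1: TP=8, FP=1+1+4=6, FN=3+1+2=6 → 16/28 = 0.57143
  2: TP=9, FP=1+1+3=5, FN=2+1+0=3 → 18/26 = 0.69231
  3: TP=5, FP=2+2+0=4, FN=0+4+3=7 → 10/21 = 0.47619
Macro-F1 score = mean = (0.47059 + 0.57143 + 0.69231 + 0.47619) / 4 = 0.5526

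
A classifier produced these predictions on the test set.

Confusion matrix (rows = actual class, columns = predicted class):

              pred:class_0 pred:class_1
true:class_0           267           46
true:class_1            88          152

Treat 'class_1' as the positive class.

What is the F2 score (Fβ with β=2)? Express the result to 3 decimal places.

Fβ = (1+β²)·TP / ((1+β²)·TP + β²·FN + FP), with β²=4
= 5·152 / (5·152 + 4·88 + 46) = 0.656

0.656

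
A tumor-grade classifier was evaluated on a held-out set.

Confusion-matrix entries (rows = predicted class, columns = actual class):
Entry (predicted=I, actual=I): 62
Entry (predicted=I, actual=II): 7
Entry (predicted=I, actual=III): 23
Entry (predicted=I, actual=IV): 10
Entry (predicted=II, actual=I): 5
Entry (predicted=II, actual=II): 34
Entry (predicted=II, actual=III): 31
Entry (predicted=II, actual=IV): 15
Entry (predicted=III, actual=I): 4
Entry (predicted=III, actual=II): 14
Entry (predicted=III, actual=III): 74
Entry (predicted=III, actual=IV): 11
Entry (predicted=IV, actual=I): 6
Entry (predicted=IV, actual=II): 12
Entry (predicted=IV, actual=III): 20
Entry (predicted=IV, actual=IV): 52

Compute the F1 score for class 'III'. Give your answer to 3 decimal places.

F1 score = 2·TP/(2·TP+FP+FN).
III: TP=74, FP=4+14+11=29, FN=23+31+20=74 → 148/251 = 0.5896

0.590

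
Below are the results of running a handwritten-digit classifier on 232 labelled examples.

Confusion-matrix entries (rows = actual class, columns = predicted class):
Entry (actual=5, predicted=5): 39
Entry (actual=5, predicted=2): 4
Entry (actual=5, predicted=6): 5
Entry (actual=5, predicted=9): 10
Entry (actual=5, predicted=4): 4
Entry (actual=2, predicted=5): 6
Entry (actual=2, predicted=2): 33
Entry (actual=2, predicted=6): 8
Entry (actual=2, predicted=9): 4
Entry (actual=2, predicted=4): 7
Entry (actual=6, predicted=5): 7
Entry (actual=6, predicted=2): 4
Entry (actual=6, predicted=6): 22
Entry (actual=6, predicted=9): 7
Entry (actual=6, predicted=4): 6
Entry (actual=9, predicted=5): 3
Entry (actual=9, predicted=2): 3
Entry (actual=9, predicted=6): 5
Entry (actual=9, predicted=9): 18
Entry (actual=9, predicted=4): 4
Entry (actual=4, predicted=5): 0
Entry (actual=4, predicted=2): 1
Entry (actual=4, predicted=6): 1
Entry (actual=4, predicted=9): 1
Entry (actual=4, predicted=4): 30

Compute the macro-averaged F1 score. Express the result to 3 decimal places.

Per-class F1 score (2·TP/(2·TP+FP+FN)):
  5: TP=39, FP=6+7+3+0=16, FN=4+5+10+4=23 → 78/117 = 0.6667
  2: TP=33, FP=4+4+3+1=12, FN=6+8+4+7=25 → 66/103 = 0.6408
  6: TP=22, FP=5+8+5+1=19, FN=7+4+7+6=24 → 44/87 = 0.5057
  9: TP=18, FP=10+4+7+1=22, FN=3+3+5+4=15 → 36/73 = 0.4932
  4: TP=30, FP=4+7+6+4=21, FN=0+1+1+1=3 → 60/84 = 0.7143
Macro-F1 score = mean = (0.6667 + 0.6408 + 0.5057 + 0.4932 + 0.7143) / 5 = 0.604

0.604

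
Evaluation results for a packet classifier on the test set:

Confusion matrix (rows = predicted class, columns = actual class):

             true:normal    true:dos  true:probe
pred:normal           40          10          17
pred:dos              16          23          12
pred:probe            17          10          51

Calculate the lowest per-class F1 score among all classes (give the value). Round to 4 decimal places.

Per-class F1 score (2·TP/(2·TP+FP+FN)):
  normal: TP=40, FP=10+17=27, FN=16+17=33 → 80/140 = 0.57143
  dos: TP=23, FP=16+12=28, FN=10+10=20 → 46/94 = 0.48936
  probe: TP=51, FP=17+10=27, FN=17+12=29 → 102/158 = 0.64557
Lowest is class 'dos' with F1 score = 0.4894.

0.4894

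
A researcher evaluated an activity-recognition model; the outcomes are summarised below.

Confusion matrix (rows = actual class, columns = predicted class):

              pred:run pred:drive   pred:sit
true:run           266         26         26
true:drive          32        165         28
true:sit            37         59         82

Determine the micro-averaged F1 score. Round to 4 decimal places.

0.7115

Micro-averaging pools counts across classes: ΣTP=513, ΣFP=208, ΣFN=208.
Micro-F1 score = 2·TP/(2·TP+FP+FN) on pooled counts = 0.7115 (equals overall accuracy in single-label multiclass).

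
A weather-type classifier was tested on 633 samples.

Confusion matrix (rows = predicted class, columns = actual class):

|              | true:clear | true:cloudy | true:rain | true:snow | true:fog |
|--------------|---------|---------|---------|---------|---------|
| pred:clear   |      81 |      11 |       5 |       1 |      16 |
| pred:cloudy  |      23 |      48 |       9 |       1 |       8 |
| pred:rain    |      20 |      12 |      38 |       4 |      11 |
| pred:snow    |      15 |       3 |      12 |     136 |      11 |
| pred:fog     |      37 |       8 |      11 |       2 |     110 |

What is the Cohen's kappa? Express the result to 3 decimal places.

Observed agreement pₒ = trace/N = 413/633 = 0.6524
Expected agreement pₑ = Σ (rowᵢ·colᵢ)/N² = (176·114 + 82·89 + 75·85 + 144·177 + 156·168)/633² = 0.2132
κ = (pₒ − pₑ)/(1 − pₑ) = (0.6524 − 0.2132)/(1 − 0.2132) = 0.558

0.558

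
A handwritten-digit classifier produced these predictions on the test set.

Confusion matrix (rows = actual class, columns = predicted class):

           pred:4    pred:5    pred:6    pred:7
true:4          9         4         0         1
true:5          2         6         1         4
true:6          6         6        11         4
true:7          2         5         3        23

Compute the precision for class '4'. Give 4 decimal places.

precision = TP/(TP+FP).
4: TP=9, FP=2+6+2=10 → 9/19 = 0.47368

0.4737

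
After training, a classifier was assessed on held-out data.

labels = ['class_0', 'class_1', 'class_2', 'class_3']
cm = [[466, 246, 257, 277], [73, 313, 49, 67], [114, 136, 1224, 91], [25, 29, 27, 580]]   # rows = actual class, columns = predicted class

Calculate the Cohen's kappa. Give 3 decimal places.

Observed agreement pₒ = trace/N = 2583/3974 = 0.6500
Expected agreement pₑ = Σ (rowᵢ·colᵢ)/N² = (1246·678 + 502·724 + 1565·1557 + 661·1015)/3974² = 0.2733
κ = (pₒ − pₑ)/(1 − pₑ) = (0.6500 − 0.2733)/(1 − 0.2733) = 0.518

0.518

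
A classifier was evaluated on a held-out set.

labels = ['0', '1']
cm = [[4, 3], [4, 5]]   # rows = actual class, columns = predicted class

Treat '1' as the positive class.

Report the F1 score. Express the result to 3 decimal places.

0.588

Precision = TP/(TP+FP) = 5/8 = 0.6250
Recall = TP/(TP+FN) = 5/9 = 0.5556
F1 = 2·TP/(2·TP+FP+FN) = 10/17 = 0.588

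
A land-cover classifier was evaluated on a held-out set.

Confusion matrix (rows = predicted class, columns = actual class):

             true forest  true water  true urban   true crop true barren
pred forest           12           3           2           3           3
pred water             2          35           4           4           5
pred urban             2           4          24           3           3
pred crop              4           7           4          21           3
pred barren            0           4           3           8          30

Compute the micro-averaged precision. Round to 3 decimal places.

0.632

Micro-averaging pools counts across classes: ΣTP=122, ΣFP=71, ΣFN=71.
Micro-precision = TP/(TP+FP) on pooled counts = 0.632 (equals overall accuracy in single-label multiclass).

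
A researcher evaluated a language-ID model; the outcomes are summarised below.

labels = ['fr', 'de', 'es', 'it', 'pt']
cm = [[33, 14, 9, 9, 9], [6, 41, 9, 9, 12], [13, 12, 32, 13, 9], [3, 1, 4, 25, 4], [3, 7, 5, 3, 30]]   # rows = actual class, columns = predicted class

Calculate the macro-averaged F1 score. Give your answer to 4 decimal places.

0.5120

Per-class F1 score (2·TP/(2·TP+FP+FN)):
  fr: TP=33, FP=6+13+3+3=25, FN=14+9+9+9=41 → 66/132 = 0.50000
  de: TP=41, FP=14+12+1+7=34, FN=6+9+9+12=36 → 82/152 = 0.53947
  es: TP=32, FP=9+9+4+5=27, FN=13+12+13+9=47 → 64/138 = 0.46377
  it: TP=25, FP=9+9+13+3=34, FN=3+1+4+4=12 → 50/96 = 0.52083
  pt: TP=30, FP=9+12+9+4=34, FN=3+7+5+3=18 → 60/112 = 0.53571
Macro-F1 score = mean = (0.50000 + 0.53947 + 0.46377 + 0.52083 + 0.53571) / 5 = 0.5120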